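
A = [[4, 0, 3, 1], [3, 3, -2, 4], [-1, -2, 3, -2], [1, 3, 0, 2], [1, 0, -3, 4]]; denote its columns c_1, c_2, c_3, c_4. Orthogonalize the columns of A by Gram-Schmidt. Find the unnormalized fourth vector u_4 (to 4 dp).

u_4 = (-0.1139, -0.1322, 1.1188, 0.8781, 1.0930)

c_1 = (4, 3, -1, 1, 1); ‖c_1‖ = 5.2915, so q_1 = (0.7559, 0.5669, -0.1890, 0.1890, 0.1890).
q_1·c_2 = 0.7559·0 + 0.5669·3 + (-0.1890)·(-2) + 0.1890·3 + 0.1890·0 = 2.6458.
u_2 = c_2 − 2.6458·q_1 = (-2.0000, 1.5000, -1.5000, 2.5000, -0.5000).
‖u_2‖ = 3.8730, so q_2 = (-0.5164, 0.3873, -0.3873, 0.6455, -0.1291).
q_1·c_3 = 0.7559·3 + 0.5669·(-2) + (-0.1890)·3 + 0.1890·0 + 0.1890·(-3) = 0.0000; q_2·c_3 = (-0.5164)·3 + 0.3873·(-2) + (-0.3873)·3 + 0.6455·0 + (-0.1291)·(-3) = -3.0984.
u_3 = c_3 + 0.0000·q_1 + 3.0984·q_2 = (1.4000, -0.8000, 1.8000, 2.0000, -3.4000).
‖u_3‖ = 4.6260, so q_3 = (0.3026, -0.1729, 0.3891, 0.4323, -0.7350).
q_1·c_4 = 0.7559·1 + 0.5669·4 + (-0.1890)·(-2) + 0.1890·2 + 0.1890·4 = 4.5356; q_2·c_4 = (-0.5164)·1 + 0.3873·4 + (-0.3873)·(-2) + 0.6455·2 + (-0.1291)·4 = 2.5820; q_3·c_4 = 0.3026·1 + (-0.1729)·4 + 0.3891·(-2) + 0.4323·2 + (-0.7350)·4 = -3.2425.
u_4 = c_4 − 4.5356·q_1 − 2.5820·q_2 + 3.2425·q_3 = (-0.1139, -0.1322, 1.1188, 0.8781, 1.0930).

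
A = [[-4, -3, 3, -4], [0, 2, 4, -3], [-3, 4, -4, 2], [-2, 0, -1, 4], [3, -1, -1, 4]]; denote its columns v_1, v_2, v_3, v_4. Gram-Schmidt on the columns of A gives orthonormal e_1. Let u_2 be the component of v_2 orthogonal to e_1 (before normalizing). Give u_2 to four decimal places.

v_1 = (-4, 0, -3, -2, 3); ‖v_1‖ = 6.1644, so e_1 = (-0.6489, 0.0000, -0.4867, -0.3244, 0.4867).
e_1·v_2 = (-0.6489)·(-3) + 0.0000·2 + (-0.4867)·4 + (-0.3244)·0 + 0.4867·(-1) = -0.4867.
u_2 = v_2 + 0.4867·e_1 = (-3.3158, 2.0000, 3.7632, -0.1579, -0.7632).

u_2 = (-3.3158, 2.0000, 3.7632, -0.1579, -0.7632)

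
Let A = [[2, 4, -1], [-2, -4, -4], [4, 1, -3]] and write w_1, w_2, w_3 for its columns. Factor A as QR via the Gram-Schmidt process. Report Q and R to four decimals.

q_1 = w_1/‖w_1‖ = (2, -2, 4)/4.8990 = (0.4082, -0.4082, 0.8165).
r_{12} = q_1·w_2 = 4.0825.
u_2 = w_2 − 4.0825·q_1 = (2.3333, -2.3333, -2.3333).
‖u_2‖ = 4.0415, so q_2 = (0.5774, -0.5774, -0.5774).
r_{13} = q_1·w_3 = -1.2247; r_{23} = q_2·w_3 = 3.4641.
u_3 = w_3 + 1.2247·q_1 − 3.4641·q_2 = (-2.5000, -2.5000, 0.0000).
‖u_3‖ = 3.5355, so q_3 = (-0.7071, -0.7071, 0.0000).

Q = [[0.4082, 0.5774, -0.7071], [-0.4082, -0.5774, -0.7071], [0.8165, -0.5774, 0.0000]], R = [[4.8990, 4.0825, -1.2247], [0.0000, 4.0415, 3.4641], [0.0000, 0.0000, 3.5355]]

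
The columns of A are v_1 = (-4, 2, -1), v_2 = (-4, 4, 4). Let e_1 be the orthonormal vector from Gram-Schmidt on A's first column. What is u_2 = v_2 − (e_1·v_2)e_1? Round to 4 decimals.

v_1 = (-4, 2, -1); ‖v_1‖ = 4.5826, so e_1 = (-0.8729, 0.4364, -0.2182).
e_1·v_2 = (-0.8729)·(-4) + 0.4364·4 + (-0.2182)·4 = 4.3644.
u_2 = v_2 − 4.3644·e_1 = (-0.1905, 2.0952, 4.9524).

u_2 = (-0.1905, 2.0952, 4.9524)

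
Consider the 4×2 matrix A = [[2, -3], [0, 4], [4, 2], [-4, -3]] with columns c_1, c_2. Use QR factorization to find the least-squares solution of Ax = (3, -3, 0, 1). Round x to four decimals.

c_1 = (2, 0, 4, -4); ‖c_1‖ = 6.0000, so q_1 = (0.3333, 0.0000, 0.6667, -0.6667).
q_1·c_2 = 0.3333·(-3) + 0.0000·4 + 0.6667·2 + (-0.6667)·(-3) = 2.3333.
u_2 = c_2 − 2.3333·q_1 = (-3.7778, 4.0000, 0.4444, -1.4444).
‖u_2‖ = 5.7057, so q_2 = (-0.6621, 0.7010, 0.0779, -0.2532).
Qᵀb = (0.3333, -4.3426).
Back-substitute: x_2 = -4.3426/5.7057 = -0.7611.
x_1 = (0.3333 − 2.3333·(-0.7611))/6.0000 = 0.3515.

x = (0.3515, -0.7611)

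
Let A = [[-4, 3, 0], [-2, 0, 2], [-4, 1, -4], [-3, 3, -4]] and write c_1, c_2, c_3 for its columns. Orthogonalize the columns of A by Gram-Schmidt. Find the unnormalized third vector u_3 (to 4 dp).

c_1 = (-4, -2, -4, -3); ‖c_1‖ = 6.7082, so q_1 = (-0.5963, -0.2981, -0.5963, -0.4472).
q_1·c_2 = (-0.5963)·3 + (-0.2981)·0 + (-0.5963)·1 + (-0.4472)·3 = -3.7268.
u_2 = c_2 + 3.7268·q_1 = (0.7778, -1.1111, -1.2222, 1.3333).
‖u_2‖ = 2.2608, so q_2 = (0.3440, -0.4915, -0.5406, 0.5898).
q_1·c_3 = (-0.5963)·0 + (-0.2981)·2 + (-0.5963)·(-4) + (-0.4472)·(-4) = 3.5777; q_2·c_3 = 0.3440·0 + (-0.4915)·2 + (-0.5406)·(-4) + 0.5898·(-4) = -1.1795.
u_3 = c_3 − 3.5777·q_1 + 1.1795·q_2 = (2.5391, 2.4870, -2.5043, -1.7043).

u_3 = (2.5391, 2.4870, -2.5043, -1.7043)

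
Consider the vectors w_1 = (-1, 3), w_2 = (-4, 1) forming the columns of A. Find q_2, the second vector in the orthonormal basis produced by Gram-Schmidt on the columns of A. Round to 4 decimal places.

w_1 = (-1, 3); ‖w_1‖ = 3.1623, so q_1 = (-0.3162, 0.9487).
q_1·w_2 = (-0.3162)·(-4) + 0.9487·1 = 2.2136.
u_2 = w_2 − 2.2136·q_1 = (-3.3000, -1.1000).
‖u_2‖ = 3.4785, so q_2 = (-0.9487, -0.3162).

q_2 = (-0.9487, -0.3162)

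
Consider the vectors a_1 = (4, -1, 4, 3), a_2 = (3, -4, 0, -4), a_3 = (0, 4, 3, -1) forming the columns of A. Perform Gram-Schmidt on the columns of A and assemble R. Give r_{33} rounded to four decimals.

r_{33} = 4.6446

a_1 = (4, -1, 4, 3); ‖a_1‖ = 6.4807, so q_1 = (0.6172, -0.1543, 0.6172, 0.4629).
q_1·a_2 = 0.6172·3 + (-0.1543)·(-4) + 0.6172·0 + 0.4629·(-4) = 0.6172.
u_2 = a_2 − 0.6172·q_1 = (2.6190, -3.9048, -0.3810, -4.2857).
‖u_2‖ = 6.3733, so q_2 = (0.4109, -0.6127, -0.0598, -0.6724).
q_1·a_3 = 0.6172·0 + (-0.1543)·4 + 0.6172·3 + 0.4629·(-1) = 0.7715; q_2·a_3 = 0.4109·0 + (-0.6127)·4 + (-0.0598)·3 + (-0.6724)·(-1) = -1.9576.
u_3 = a_3 − 0.7715·q_1 + 1.9576·q_2 = (0.3283, 2.9197, 2.4068, -2.6735).
r_{33} = ‖u_3‖ = 4.6446.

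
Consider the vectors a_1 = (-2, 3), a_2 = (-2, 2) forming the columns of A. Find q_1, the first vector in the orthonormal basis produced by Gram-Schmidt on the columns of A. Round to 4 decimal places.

q_1 = (-0.5547, 0.8321)

a_1 = (-2, 3); ‖a_1‖ = 3.6056, so q_1 = (-0.5547, 0.8321).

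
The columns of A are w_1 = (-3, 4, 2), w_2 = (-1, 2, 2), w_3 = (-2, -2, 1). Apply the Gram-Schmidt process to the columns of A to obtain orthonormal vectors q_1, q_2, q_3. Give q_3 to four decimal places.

q_3 = (-0.6667, -0.6667, 0.3333)

w_1 = (-3, 4, 2); ‖w_1‖ = 5.3852, so q_1 = (-0.5571, 0.7428, 0.3714).
q_1·w_2 = (-0.5571)·(-1) + 0.7428·2 + 0.3714·2 = 2.7854.
u_2 = w_2 − 2.7854·q_1 = (0.5517, -0.0690, 0.9655).
‖u_2‖ = 1.1142, so q_2 = (0.4952, -0.0619, 0.8666).
q_1·w_3 = (-0.5571)·(-2) + 0.7428·(-2) + 0.3714·1 = 0.0000; q_2·w_3 = 0.4952·(-2) + (-0.0619)·(-2) + 0.8666·1 = 0.0000.
u_3 = w_3 + 0.0000·q_1 − 0.0000·q_2 = (-2.0000, -2.0000, 1.0000).
‖u_3‖ = 3.0000, so q_3 = (-0.6667, -0.6667, 0.3333).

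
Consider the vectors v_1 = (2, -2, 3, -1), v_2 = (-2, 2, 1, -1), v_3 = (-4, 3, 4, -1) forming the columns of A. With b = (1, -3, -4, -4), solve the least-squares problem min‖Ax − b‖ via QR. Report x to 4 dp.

x = (0.8609, 4.5301, -2.6241)

e_1 = v_1/‖v_1‖ = (2, -2, 3, -1)/4.2426 = (0.4714, -0.4714, 0.7071, -0.2357).
r_{12} = e_1·v_2 = -0.9428.
u_2 = v_2 + 0.9428·e_1 = (-1.5556, 1.5556, 1.6667, -1.2222).
‖u_2‖ = 3.0185, so e_2 = (-0.5153, 0.5153, 0.5522, -0.4049).
r_{13} = e_1·v_3 = -0.2357; r_{23} = e_2·v_3 = 6.2210.
u_3 = v_3 + 0.2357·e_1 − 6.2210·e_2 = (-0.6829, -0.3171, 0.7317, 1.4634).
‖u_3‖ = 1.8011, so e_3 = (-0.3792, -0.1760, 0.4063, 0.8125).
Qᵀb = (0.0000, -2.6504, -4.7262).
Back-substitute: x_3 = -4.7262/1.8011 = -2.6241.
x_2 = (-2.6504 − 6.2210·(-2.6241))/3.0185 = 4.5301.
x_1 = (0.0000 + 0.9428·4.5301 + 0.2357·(-2.6241))/4.2426 = 0.8609.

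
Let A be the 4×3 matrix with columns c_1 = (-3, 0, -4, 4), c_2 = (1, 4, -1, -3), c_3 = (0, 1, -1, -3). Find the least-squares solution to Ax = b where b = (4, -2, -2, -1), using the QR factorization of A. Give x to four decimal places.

e_1 = c_1/‖c_1‖ = (-3, 0, -4, 4)/6.4031 = (-0.4685, 0.0000, -0.6247, 0.6247).
r_{12} = e_1·c_2 = -1.7179.
u_2 = c_2 + 1.7179·e_1 = (0.1951, 4.0000, -2.0732, -1.9268).
‖u_2‖ = 4.9040, so e_2 = (0.0398, 0.8157, -0.4228, -0.3929).
r_{13} = e_1·c_3 = -1.2494; r_{23} = e_2·c_3 = 2.4172.
u_3 = c_3 + 1.2494·e_1 − 2.4172·e_2 = (-0.6815, -0.9716, -0.7586, -1.2698).
‖u_3‖ = 1.8964, so e_3 = (-0.3594, -0.5123, -0.4000, -0.6696).
Qᵀb = (-1.2494, -0.2338, 1.0568).
Back-substitute: x_3 = 1.0568/1.8964 = 0.5572.
x_2 = (-0.2338 − 2.4172·0.5572)/4.9040 = -0.3223.
x_1 = (-1.2494 + 1.7179·(-0.3223) + 1.2494·0.5572)/6.4031 = -0.1729.

x = (-0.1729, -0.3223, 0.5572)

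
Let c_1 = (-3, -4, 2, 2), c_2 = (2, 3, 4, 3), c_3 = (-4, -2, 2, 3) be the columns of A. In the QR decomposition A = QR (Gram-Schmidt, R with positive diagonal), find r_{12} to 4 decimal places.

r_{12} = -0.6963

c_1 = (-3, -4, 2, 2); ‖c_1‖ = 5.7446, so q_1 = (-0.5222, -0.6963, 0.3482, 0.3482).
r_{12} = q_1·c_2 = -0.6963.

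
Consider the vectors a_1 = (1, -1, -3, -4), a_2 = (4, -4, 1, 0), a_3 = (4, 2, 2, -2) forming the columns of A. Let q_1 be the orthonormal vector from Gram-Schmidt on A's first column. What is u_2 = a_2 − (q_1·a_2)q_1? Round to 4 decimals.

q_1 = a_1/‖a_1‖ = (1, -1, -3, -4)/5.1962 = (0.1925, -0.1925, -0.5774, -0.7698).
r_{12} = q_1·a_2 = 0.9623.
u_2 = a_2 − 0.9623·q_1 = (3.8148, -3.8148, 1.5556, 0.7407).

u_2 = (3.8148, -3.8148, 1.5556, 0.7407)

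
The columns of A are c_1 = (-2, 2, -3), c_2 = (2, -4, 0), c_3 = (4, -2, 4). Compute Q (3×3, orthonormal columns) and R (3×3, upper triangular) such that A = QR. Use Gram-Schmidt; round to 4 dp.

c_1 = (-2, 2, -3); ‖c_1‖ = 4.1231, so q_1 = (-0.4851, 0.4851, -0.7276).
q_1·c_2 = (-0.4851)·2 + 0.4851·(-4) + (-0.7276)·0 = -2.9104.
u_2 = c_2 + 2.9104·q_1 = (0.5882, -2.5882, -2.1176).
‖u_2‖ = 3.3955, so q_2 = (0.1732, -0.7623, -0.6237).
q_1·c_3 = (-0.4851)·4 + 0.4851·(-2) + (-0.7276)·4 = -5.8209; q_2·c_3 = 0.1732·4 + (-0.7623)·(-2) + (-0.6237)·4 = -0.2772.
u_3 = c_3 + 5.8209·q_1 + 0.2772·q_2 = (1.2245, 0.6122, -0.4082).
‖u_3‖ = 1.4286, so q_3 = (0.8571, 0.4286, -0.2857).

Q = [[-0.4851, 0.1732, 0.8571], [0.4851, -0.7623, 0.4286], [-0.7276, -0.6237, -0.2857]], R = [[4.1231, -2.9104, -5.8209], [0.0000, 3.3955, -0.2772], [0.0000, 0.0000, 1.4286]]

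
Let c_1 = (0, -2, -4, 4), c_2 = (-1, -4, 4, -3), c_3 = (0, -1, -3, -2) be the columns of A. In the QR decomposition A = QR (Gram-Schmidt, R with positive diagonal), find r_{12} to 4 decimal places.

r_{12} = -3.3333

c_1 = (0, -2, -4, 4); ‖c_1‖ = 6.0000, so q_1 = (0.0000, -0.3333, -0.6667, 0.6667).
r_{12} = q_1·c_2 = -3.3333.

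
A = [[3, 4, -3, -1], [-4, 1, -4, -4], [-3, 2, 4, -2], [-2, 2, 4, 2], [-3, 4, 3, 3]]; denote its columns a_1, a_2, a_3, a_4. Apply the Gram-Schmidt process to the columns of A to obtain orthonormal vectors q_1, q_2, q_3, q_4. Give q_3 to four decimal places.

q_3 = (-0.3131, -0.7887, 0.3283, 0.3855, 0.1534)

q_1 = a_1/‖a_1‖ = (3, -4, -3, -2, -3)/6.8557 = (0.4376, -0.5835, -0.4376, -0.2917, -0.4376).
r_{12} = q_1·a_2 = -2.0421.
u_2 = a_2 + 2.0421·q_1 = (4.8936, -0.1915, 1.1064, 1.4043, 3.1064).
‖u_2‖ = 6.0688, so q_2 = (0.8064, -0.0316, 0.1823, 0.2314, 0.5119).
r_{13} = q_1·a_3 = -3.2090; r_{23} = q_2·a_3 = 0.8975.
u_3 = a_3 + 3.2090·q_1 − 0.8975·q_2 = (-2.3195, -5.8440, 2.4321, 2.8562, 1.1363).
‖u_3‖ = 7.4092, so q_3 = (-0.3131, -0.7887, 0.3283, 0.3855, 0.1534).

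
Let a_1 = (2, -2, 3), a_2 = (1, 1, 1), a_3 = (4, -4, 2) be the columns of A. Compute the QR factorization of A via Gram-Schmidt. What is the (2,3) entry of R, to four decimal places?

r_{23} = -1.1976

a_1 = (2, -2, 3); ‖a_1‖ = 4.1231, so q_1 = (0.4851, -0.4851, 0.7276).
q_1·a_2 = 0.4851·1 + (-0.4851)·1 + 0.7276·1 = 0.7276.
u_2 = a_2 − 0.7276·q_1 = (0.6471, 1.3529, 0.4706).
‖u_2‖ = 1.5718, so q_2 = (0.4117, 0.8608, 0.2994).
r_{23} = q_2·a_3 = -1.1976.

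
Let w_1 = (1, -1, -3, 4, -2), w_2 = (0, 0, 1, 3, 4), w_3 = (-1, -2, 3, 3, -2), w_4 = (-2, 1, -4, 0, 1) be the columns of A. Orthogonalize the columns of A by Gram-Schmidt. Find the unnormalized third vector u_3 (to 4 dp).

q_1 = w_1/‖w_1‖ = (1, -1, -3, 4, -2)/5.5678 = (0.1796, -0.1796, -0.5388, 0.7184, -0.3592).
r_{12} = q_1·w_2 = 0.1796.
u_2 = w_2 − 0.1796·q_1 = (-0.0323, 0.0323, 1.0968, 2.8710, 4.0645).
‖u_2‖ = 5.0959, so q_2 = (-0.0063, 0.0063, 0.2152, 0.5634, 0.7976).
r_{13} = q_1·w_3 = 1.4368; r_{23} = q_2·w_3 = 0.7343.
u_3 = w_3 − 1.4368·q_1 − 0.7343·q_2 = (-1.2534, -1.7466, 3.6161, 1.5540, -2.0696).

u_3 = (-1.2534, -1.7466, 3.6161, 1.5540, -2.0696)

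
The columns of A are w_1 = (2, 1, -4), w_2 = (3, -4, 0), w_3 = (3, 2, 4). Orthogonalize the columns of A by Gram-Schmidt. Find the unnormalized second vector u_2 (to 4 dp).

w_1 = (2, 1, -4); ‖w_1‖ = 4.5826, so e_1 = (0.4364, 0.2182, -0.8729).
e_1·w_2 = 0.4364·3 + 0.2182·(-4) + (-0.8729)·0 = 0.4364.
u_2 = w_2 − 0.4364·e_1 = (2.8095, -4.0952, 0.3810).

u_2 = (2.8095, -4.0952, 0.3810)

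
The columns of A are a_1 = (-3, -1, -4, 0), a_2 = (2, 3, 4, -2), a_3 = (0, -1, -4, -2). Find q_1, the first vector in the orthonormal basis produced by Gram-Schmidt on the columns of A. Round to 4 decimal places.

q_1 = (-0.5883, -0.1961, -0.7845, 0.0000)

a_1 = (-3, -1, -4, 0); ‖a_1‖ = 5.0990, so q_1 = (-0.5883, -0.1961, -0.7845, 0.0000).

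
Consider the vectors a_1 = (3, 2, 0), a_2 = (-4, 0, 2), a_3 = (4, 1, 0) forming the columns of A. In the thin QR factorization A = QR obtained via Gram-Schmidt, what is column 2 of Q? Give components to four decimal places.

a_1 = (3, 2, 0); ‖a_1‖ = 3.6056, so e_1 = (0.8321, 0.5547, 0.0000).
e_1·a_2 = 0.8321·(-4) + 0.5547·0 + 0.0000·2 = -3.3282.
u_2 = a_2 + 3.3282·e_1 = (-1.2308, 1.8462, 2.0000).
‖u_2‖ = 2.9872, so e_2 = (-0.4120, 0.6180, 0.6695).

e_2 = (-0.4120, 0.6180, 0.6695)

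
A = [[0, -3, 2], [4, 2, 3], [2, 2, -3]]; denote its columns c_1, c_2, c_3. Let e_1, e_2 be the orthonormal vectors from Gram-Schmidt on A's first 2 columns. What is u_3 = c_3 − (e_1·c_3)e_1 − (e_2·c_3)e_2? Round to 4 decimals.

u_3 = (-0.9388, 1.4082, -2.8163)

c_1 = (0, 4, 2); ‖c_1‖ = 4.4721, so e_1 = (0.0000, 0.8944, 0.4472).
e_1·c_2 = 0.0000·(-3) + 0.8944·2 + 0.4472·2 = 2.6833.
u_2 = c_2 − 2.6833·e_1 = (-3.0000, -0.4000, 0.8000).
‖u_2‖ = 3.1305, so e_2 = (-0.9583, -0.1278, 0.2556).
e_1·c_3 = 0.0000·2 + 0.8944·3 + 0.4472·(-3) = 1.3416; e_2·c_3 = (-0.9583)·2 + (-0.1278)·3 + 0.2556·(-3) = -3.0666.
u_3 = c_3 − 1.3416·e_1 + 3.0666·e_2 = (-0.9388, 1.4082, -2.8163).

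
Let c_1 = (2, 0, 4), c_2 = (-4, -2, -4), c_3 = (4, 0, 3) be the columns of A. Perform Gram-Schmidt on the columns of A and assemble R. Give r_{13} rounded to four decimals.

r_{13} = 4.4721

c_1 = (2, 0, 4); ‖c_1‖ = 4.4721, so e_1 = (0.4472, 0.0000, 0.8944).
r_{13} = e_1·c_3 = 4.4721.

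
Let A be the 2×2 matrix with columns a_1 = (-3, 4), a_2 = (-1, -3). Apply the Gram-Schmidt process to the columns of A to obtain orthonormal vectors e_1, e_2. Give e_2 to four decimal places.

e_1 = a_1/‖a_1‖ = (-3, 4)/5.0000 = (-0.6000, 0.8000).
r_{12} = e_1·a_2 = -1.8000.
u_2 = a_2 + 1.8000·e_1 = (-2.0800, -1.5600).
‖u_2‖ = 2.6000, so e_2 = (-0.8000, -0.6000).

e_2 = (-0.8000, -0.6000)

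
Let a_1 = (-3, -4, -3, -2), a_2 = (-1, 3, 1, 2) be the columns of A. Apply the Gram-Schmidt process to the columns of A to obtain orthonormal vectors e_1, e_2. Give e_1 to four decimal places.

a_1 = (-3, -4, -3, -2); ‖a_1‖ = 6.1644, so e_1 = (-0.4867, -0.6489, -0.4867, -0.3244).

e_1 = (-0.4867, -0.6489, -0.4867, -0.3244)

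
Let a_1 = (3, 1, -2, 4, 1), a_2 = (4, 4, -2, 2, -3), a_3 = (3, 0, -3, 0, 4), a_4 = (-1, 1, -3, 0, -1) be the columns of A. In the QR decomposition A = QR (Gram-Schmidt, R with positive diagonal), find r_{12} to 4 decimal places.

r_{12} = 4.4901

e_1 = a_1/‖a_1‖ = (3, 1, -2, 4, 1)/5.5678 = (0.5388, 0.1796, -0.3592, 0.7184, 0.1796).
r_{12} = e_1·a_2 = 4.4901.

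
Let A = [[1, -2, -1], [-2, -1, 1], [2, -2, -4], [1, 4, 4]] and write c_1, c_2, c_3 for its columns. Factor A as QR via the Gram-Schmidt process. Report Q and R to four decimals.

Q = [[0.3162, -0.4000, 0.8396], [-0.6325, -0.2000, 0.2963], [0.6325, -0.4000, -0.2963], [0.3162, 0.8000, 0.3457]], R = [[3.1623, 0.0000, -2.2136], [0.0000, 5.0000, 5.0000], [0.0000, 0.0000, 2.0248]]

c_1 = (1, -2, 2, 1); ‖c_1‖ = 3.1623, so e_1 = (0.3162, -0.6325, 0.6325, 0.3162).
e_1·c_2 = 0.3162·(-2) + (-0.6325)·(-1) + 0.6325·(-2) + 0.3162·4 = 0.0000.
u_2 = c_2 + 0.0000·e_1 = (-2.0000, -1.0000, -2.0000, 4.0000).
‖u_2‖ = 5.0000, so e_2 = (-0.4000, -0.2000, -0.4000, 0.8000).
e_1·c_3 = 0.3162·(-1) + (-0.6325)·1 + 0.6325·(-4) + 0.3162·4 = -2.2136; e_2·c_3 = (-0.4000)·(-1) + (-0.2000)·1 + (-0.4000)·(-4) + 0.8000·4 = 5.0000.
u_3 = c_3 + 2.2136·e_1 − 5.0000·e_2 = (1.7000, 0.6000, -0.6000, 0.7000).
‖u_3‖ = 2.0248, so e_3 = (0.8396, 0.2963, -0.2963, 0.3457).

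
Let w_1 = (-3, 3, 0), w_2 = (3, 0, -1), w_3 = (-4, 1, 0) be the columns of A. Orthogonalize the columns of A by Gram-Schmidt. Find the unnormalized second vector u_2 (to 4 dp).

u_2 = (1.5000, 1.5000, -1.0000)

e_1 = w_1/‖w_1‖ = (-3, 3, 0)/4.2426 = (-0.7071, 0.7071, 0.0000).
r_{12} = e_1·w_2 = -2.1213.
u_2 = w_2 + 2.1213·e_1 = (1.5000, 1.5000, -1.0000).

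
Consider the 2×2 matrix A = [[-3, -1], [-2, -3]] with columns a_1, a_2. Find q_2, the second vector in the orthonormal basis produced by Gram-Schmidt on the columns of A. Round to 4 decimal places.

q_2 = (0.5547, -0.8321)

a_1 = (-3, -2); ‖a_1‖ = 3.6056, so q_1 = (-0.8321, -0.5547).
q_1·a_2 = (-0.8321)·(-1) + (-0.5547)·(-3) = 2.4962.
u_2 = a_2 − 2.4962·q_1 = (1.0769, -1.6154).
‖u_2‖ = 1.9415, so q_2 = (0.5547, -0.8321).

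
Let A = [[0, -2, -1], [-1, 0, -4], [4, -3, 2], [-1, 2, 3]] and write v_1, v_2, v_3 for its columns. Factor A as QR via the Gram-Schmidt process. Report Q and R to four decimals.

q_1 = v_1/‖v_1‖ = (0, -1, 4, -1)/4.2426 = (0.0000, -0.2357, 0.9428, -0.2357).
r_{12} = q_1·v_2 = -3.2998.
u_2 = v_2 + 3.2998·q_1 = (-2.0000, -0.7778, 0.1111, 1.2222).
‖u_2‖ = 2.4721, so q_2 = (-0.8090, -0.3146, 0.0449, 0.4944).
r_{13} = q_1·v_3 = 2.1213; r_{23} = q_2·v_3 = 3.6407.
u_3 = v_3 − 2.1213·q_1 − 3.6407·q_2 = (1.9455, -2.3545, -0.1636, 1.7000).
‖u_3‖ = 3.4994, so q_3 = (0.5559, -0.6729, -0.0468, 0.4858).

Q = [[0.0000, -0.8090, 0.5559], [-0.2357, -0.3146, -0.6729], [0.9428, 0.0449, -0.0468], [-0.2357, 0.4944, 0.4858]], R = [[4.2426, -3.2998, 2.1213], [0.0000, 2.4721, 3.6407], [0.0000, 0.0000, 3.4994]]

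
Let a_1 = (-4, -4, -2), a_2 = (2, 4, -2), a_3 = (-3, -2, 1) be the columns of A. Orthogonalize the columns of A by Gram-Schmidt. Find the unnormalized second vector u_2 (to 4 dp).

a_1 = (-4, -4, -2); ‖a_1‖ = 6.0000, so e_1 = (-0.6667, -0.6667, -0.3333).
e_1·a_2 = (-0.6667)·2 + (-0.6667)·4 + (-0.3333)·(-2) = -3.3333.
u_2 = a_2 + 3.3333·e_1 = (-0.2222, 1.7778, -3.1111).

u_2 = (-0.2222, 1.7778, -3.1111)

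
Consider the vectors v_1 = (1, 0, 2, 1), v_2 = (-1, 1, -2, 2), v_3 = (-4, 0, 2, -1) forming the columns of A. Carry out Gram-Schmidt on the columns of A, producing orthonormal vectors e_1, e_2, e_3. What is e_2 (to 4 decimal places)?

e_2 = (-0.1715, 0.3430, -0.3430, 0.8575)

v_1 = (1, 0, 2, 1); ‖v_1‖ = 2.4495, so e_1 = (0.4082, 0.0000, 0.8165, 0.4082).
e_1·v_2 = 0.4082·(-1) + 0.0000·1 + 0.8165·(-2) + 0.4082·2 = -1.2247.
u_2 = v_2 + 1.2247·e_1 = (-0.5000, 1.0000, -1.0000, 2.5000).
‖u_2‖ = 2.9155, so e_2 = (-0.1715, 0.3430, -0.3430, 0.8575).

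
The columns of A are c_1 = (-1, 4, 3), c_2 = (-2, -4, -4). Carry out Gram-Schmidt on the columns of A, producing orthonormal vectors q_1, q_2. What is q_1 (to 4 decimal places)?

c_1 = (-1, 4, 3); ‖c_1‖ = 5.0990, so q_1 = (-0.1961, 0.7845, 0.5883).

q_1 = (-0.1961, 0.7845, 0.5883)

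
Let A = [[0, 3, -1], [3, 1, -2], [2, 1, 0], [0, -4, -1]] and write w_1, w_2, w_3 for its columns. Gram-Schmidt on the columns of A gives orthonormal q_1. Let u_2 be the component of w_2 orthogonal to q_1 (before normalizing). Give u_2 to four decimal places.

w_1 = (0, 3, 2, 0); ‖w_1‖ = 3.6056, so q_1 = (0.0000, 0.8321, 0.5547, 0.0000).
q_1·w_2 = 0.0000·3 + 0.8321·1 + 0.5547·1 + 0.0000·(-4) = 1.3868.
u_2 = w_2 − 1.3868·q_1 = (3.0000, -0.1538, 0.2308, -4.0000).

u_2 = (3.0000, -0.1538, 0.2308, -4.0000)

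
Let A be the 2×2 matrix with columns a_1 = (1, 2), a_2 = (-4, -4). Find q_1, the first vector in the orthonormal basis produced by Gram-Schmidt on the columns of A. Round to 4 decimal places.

q_1 = (0.4472, 0.8944)

q_1 = a_1/‖a_1‖ = (1, 2)/2.2361 = (0.4472, 0.8944).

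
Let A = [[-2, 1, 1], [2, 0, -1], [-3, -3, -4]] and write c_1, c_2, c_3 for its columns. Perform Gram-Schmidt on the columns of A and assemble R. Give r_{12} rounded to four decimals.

e_1 = c_1/‖c_1‖ = (-2, 2, -3)/4.1231 = (-0.4851, 0.4851, -0.7276).
r_{12} = e_1·c_2 = 1.6977.

r_{12} = 1.6977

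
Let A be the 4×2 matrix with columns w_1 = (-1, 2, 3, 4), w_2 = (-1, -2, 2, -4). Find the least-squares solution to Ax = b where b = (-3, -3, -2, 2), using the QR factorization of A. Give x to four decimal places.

x = (-0.1102, -0.1773)

w_1 = (-1, 2, 3, 4); ‖w_1‖ = 5.4772, so q_1 = (-0.1826, 0.3651, 0.5477, 0.7303).
q_1·w_2 = (-0.1826)·(-1) + 0.3651·(-2) + 0.5477·2 + 0.7303·(-4) = -2.3735.
u_2 = w_2 + 2.3735·q_1 = (-1.4333, -1.1333, 3.3000, -2.2667).
‖u_2‖ = 4.4008, so q_2 = (-0.3257, -0.2575, 0.7499, -0.5151).
Qᵀb = (-0.1826, -0.7802).
Back-substitute: x_2 = -0.7802/4.4008 = -0.1773.
x_1 = (-0.1826 + 2.3735·(-0.1773))/5.4772 = -0.1102.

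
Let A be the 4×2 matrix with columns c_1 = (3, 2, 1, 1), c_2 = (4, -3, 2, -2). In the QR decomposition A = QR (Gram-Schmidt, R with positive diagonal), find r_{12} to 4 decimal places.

e_1 = c_1/‖c_1‖ = (3, 2, 1, 1)/3.8730 = (0.7746, 0.5164, 0.2582, 0.2582).
r_{12} = e_1·c_2 = 1.5492.

r_{12} = 1.5492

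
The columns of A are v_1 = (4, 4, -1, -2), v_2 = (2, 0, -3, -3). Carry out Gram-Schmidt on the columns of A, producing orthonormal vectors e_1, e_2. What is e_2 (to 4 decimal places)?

e_2 = (0.0430, -0.4879, -0.6744, -0.5525)

v_1 = (4, 4, -1, -2); ‖v_1‖ = 6.0828, so e_1 = (0.6576, 0.6576, -0.1644, -0.3288).
e_1·v_2 = 0.6576·2 + 0.6576·0 + (-0.1644)·(-3) + (-0.3288)·(-3) = 2.7948.
u_2 = v_2 − 2.7948·e_1 = (0.1622, -1.8378, -2.5405, -2.0811).
‖u_2‖ = 3.7669, so e_2 = (0.0430, -0.4879, -0.6744, -0.5525).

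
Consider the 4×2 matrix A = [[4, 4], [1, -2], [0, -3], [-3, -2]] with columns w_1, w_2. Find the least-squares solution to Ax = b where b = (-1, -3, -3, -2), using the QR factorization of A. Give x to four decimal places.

w_1 = (4, 1, 0, -3); ‖w_1‖ = 5.0990, so q_1 = (0.7845, 0.1961, 0.0000, -0.5883).
q_1·w_2 = 0.7845·4 + 0.1961·(-2) + 0.0000·(-3) + (-0.5883)·(-2) = 3.9223.
u_2 = w_2 − 3.9223·q_1 = (0.9231, -2.7692, -3.0000, 0.3077).
‖u_2‖ = 4.1971, so q_2 = (0.2199, -0.6598, -0.7148, 0.0733).
Qᵀb = (-0.1961, 3.7572).
Back-substitute: x_2 = 3.7572/4.1971 = 0.8952.
x_1 = (-0.1961 − 3.9223·0.8952)/5.0990 = -0.7271.

x = (-0.7271, 0.8952)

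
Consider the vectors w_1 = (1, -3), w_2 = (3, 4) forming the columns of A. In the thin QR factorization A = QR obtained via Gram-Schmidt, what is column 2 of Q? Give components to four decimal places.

q_2 = (0.9487, 0.3162)

q_1 = w_1/‖w_1‖ = (1, -3)/3.1623 = (0.3162, -0.9487).
r_{12} = q_1·w_2 = -2.8460.
u_2 = w_2 + 2.8460·q_1 = (3.9000, 1.3000).
‖u_2‖ = 4.1110, so q_2 = (0.9487, 0.3162).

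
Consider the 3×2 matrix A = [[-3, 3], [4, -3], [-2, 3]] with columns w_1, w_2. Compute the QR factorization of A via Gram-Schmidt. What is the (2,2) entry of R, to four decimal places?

r_{22} = 1.3646

w_1 = (-3, 4, -2); ‖w_1‖ = 5.3852, so e_1 = (-0.5571, 0.7428, -0.3714).
e_1·w_2 = (-0.5571)·3 + 0.7428·(-3) + (-0.3714)·3 = -5.0138.
u_2 = w_2 + 5.0138·e_1 = (0.2069, 0.7241, 1.1379).
r_{22} = ‖u_2‖ = 1.3646.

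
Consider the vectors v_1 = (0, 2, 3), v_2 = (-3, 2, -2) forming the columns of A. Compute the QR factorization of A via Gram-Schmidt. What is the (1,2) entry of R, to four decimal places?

e_1 = v_1/‖v_1‖ = (0, 2, 3)/3.6056 = (0.0000, 0.5547, 0.8321).
r_{12} = e_1·v_2 = -0.5547.

r_{12} = -0.5547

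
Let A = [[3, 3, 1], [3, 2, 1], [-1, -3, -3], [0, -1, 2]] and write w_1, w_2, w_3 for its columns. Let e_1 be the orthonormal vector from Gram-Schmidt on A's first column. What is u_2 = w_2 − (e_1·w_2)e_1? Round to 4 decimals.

u_2 = (0.1579, -0.8421, -2.0526, -1.0000)

e_1 = w_1/‖w_1‖ = (3, 3, -1, 0)/4.3589 = (0.6882, 0.6882, -0.2294, 0.0000).
r_{12} = e_1·w_2 = 4.1295.
u_2 = w_2 − 4.1295·e_1 = (0.1579, -0.8421, -2.0526, -1.0000).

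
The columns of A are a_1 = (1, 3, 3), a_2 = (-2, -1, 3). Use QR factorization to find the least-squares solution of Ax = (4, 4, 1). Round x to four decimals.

a_1 = (1, 3, 3); ‖a_1‖ = 4.3589, so e_1 = (0.2294, 0.6882, 0.6882).
e_1·a_2 = 0.2294·(-2) + 0.6882·(-1) + 0.6882·3 = 0.9177.
u_2 = a_2 − 0.9177·e_1 = (-2.2105, -1.6316, 2.3684).
‖u_2‖ = 3.6274, so e_2 = (-0.6094, -0.4498, 0.6529).
Qᵀb = (4.3589, -3.5839).
Back-substitute: x_2 = -3.5839/3.6274 = -0.9880.
x_1 = (4.3589 − 0.9177·(-0.9880))/4.3589 = 1.2080.

x = (1.2080, -0.9880)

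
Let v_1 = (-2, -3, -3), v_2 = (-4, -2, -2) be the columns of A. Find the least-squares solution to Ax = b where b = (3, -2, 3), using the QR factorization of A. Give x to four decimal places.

v_1 = (-2, -3, -3); ‖v_1‖ = 4.6904, so e_1 = (-0.4264, -0.6396, -0.6396).
e_1·v_2 = (-0.4264)·(-4) + (-0.6396)·(-2) + (-0.6396)·(-2) = 4.2640.
u_2 = v_2 − 4.2640·e_1 = (-2.1818, 0.7273, 0.7273).
‖u_2‖ = 2.4121, so e_2 = (-0.9045, 0.3015, 0.3015).
Qᵀb = (-1.9188, -2.4121).
Back-substitute: x_2 = -2.4121/2.4121 = -1.0000.
x_1 = (-1.9188 − 4.2640·(-1.0000))/4.6904 = 0.5000.

x = (0.5000, -1.0000)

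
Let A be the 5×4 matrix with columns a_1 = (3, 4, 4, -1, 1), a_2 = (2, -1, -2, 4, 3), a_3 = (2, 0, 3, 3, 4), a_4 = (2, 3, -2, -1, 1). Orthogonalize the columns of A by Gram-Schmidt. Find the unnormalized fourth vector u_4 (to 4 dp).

a_1 = (3, 4, 4, -1, 1); ‖a_1‖ = 6.5574, so q_1 = (0.4575, 0.6100, 0.6100, -0.1525, 0.1525).
q_1·a_2 = 0.4575·2 + 0.6100·(-1) + 0.6100·(-2) + (-0.1525)·4 + 0.1525·3 = -1.0675.
u_2 = a_2 + 1.0675·q_1 = (2.4884, -0.3488, -1.3488, 3.8372, 3.1628).
‖u_2‖ = 5.7324, so q_2 = (0.4341, -0.0609, -0.2353, 0.6694, 0.5517).
q_1·a_3 = 0.4575·2 + 0.6100·0 + 0.6100·3 + (-0.1525)·3 + 0.1525·4 = 2.8975; q_2·a_3 = 0.4341·2 + (-0.0609)·0 + (-0.2353)·3 + 0.6694·3 + 0.5517·4 = 4.3774.
u_3 = a_3 − 2.8975·q_1 − 4.3774·q_2 = (-1.2258, -1.5011, 2.2626, 0.5117, 1.1430).
‖u_3‖ = 3.2316, so q_3 = (-0.3793, -0.4645, 0.7001, 0.1583, 0.3537).
q_1·a_4 = 0.4575·2 + 0.6100·3 + 0.6100·(-2) + (-0.1525)·(-1) + 0.1525·1 = 1.8300; q_2·a_4 = 0.4341·2 + (-0.0609)·3 + (-0.2353)·(-2) + 0.6694·(-1) + 0.5517·1 = 1.0386; q_3·a_4 = (-0.3793)·2 + (-0.4645)·3 + 0.7001·(-2) + 0.1583·(-1) + 0.3537·1 = -3.3571.
u_4 = a_4 − 1.8300·q_1 − 1.0386·q_2 + 3.3571·q_3 = (-0.5614, 0.3876, -0.5215, -0.8846, 1.3353).

u_4 = (-0.5614, 0.3876, -0.5215, -0.8846, 1.3353)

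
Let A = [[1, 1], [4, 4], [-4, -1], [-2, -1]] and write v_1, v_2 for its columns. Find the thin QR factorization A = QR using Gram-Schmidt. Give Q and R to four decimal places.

Q = [[0.1644, 0.1745], [0.6576, 0.6979], [-0.6576, 0.6855], [-0.3288, 0.1122]], R = [[6.0828, 3.7812], [0.0000, 2.1686]]

v_1 = (1, 4, -4, -2); ‖v_1‖ = 6.0828, so e_1 = (0.1644, 0.6576, -0.6576, -0.3288).
e_1·v_2 = 0.1644·1 + 0.6576·4 + (-0.6576)·(-1) + (-0.3288)·(-1) = 3.7812.
u_2 = v_2 − 3.7812·e_1 = (0.3784, 1.5135, 1.4865, 0.2432).
‖u_2‖ = 2.1686, so e_2 = (0.1745, 0.6979, 0.6855, 0.1122).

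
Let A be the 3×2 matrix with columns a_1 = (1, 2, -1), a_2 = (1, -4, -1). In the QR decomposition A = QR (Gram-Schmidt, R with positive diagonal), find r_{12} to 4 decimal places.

r_{12} = -2.4495

a_1 = (1, 2, -1); ‖a_1‖ = 2.4495, so q_1 = (0.4082, 0.8165, -0.4082).
r_{12} = q_1·a_2 = -2.4495.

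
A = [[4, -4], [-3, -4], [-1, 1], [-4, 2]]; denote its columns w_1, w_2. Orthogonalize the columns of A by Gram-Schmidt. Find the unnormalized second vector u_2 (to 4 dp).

u_2 = (-2.7619, -4.9286, 0.6905, 0.7619)

e_1 = w_1/‖w_1‖ = (4, -3, -1, -4)/6.4807 = (0.6172, -0.4629, -0.1543, -0.6172).
r_{12} = e_1·w_2 = -2.0059.
u_2 = w_2 + 2.0059·e_1 = (-2.7619, -4.9286, 0.6905, 0.7619).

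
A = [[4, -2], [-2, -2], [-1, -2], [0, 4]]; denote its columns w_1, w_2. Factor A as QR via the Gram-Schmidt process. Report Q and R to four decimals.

Q = [[0.8729, -0.3070], [-0.4364, -0.4154], [-0.2182, -0.3973], [0.0000, 0.7585]], R = [[4.5826, -0.4364], [0.0000, 5.2735]]

q_1 = w_1/‖w_1‖ = (4, -2, -1, 0)/4.5826 = (0.8729, -0.4364, -0.2182, 0.0000).
r_{12} = q_1·w_2 = -0.4364.
u_2 = w_2 + 0.4364·q_1 = (-1.6190, -2.1905, -2.0952, 4.0000).
‖u_2‖ = 5.2735, so q_2 = (-0.3070, -0.4154, -0.3973, 0.7585).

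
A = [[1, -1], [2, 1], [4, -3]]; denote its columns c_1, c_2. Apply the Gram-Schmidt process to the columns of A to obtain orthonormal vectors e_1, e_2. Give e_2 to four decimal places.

e_2 = (-0.2081, 0.8947, -0.3953)

c_1 = (1, 2, 4); ‖c_1‖ = 4.5826, so e_1 = (0.2182, 0.4364, 0.8729).
e_1·c_2 = 0.2182·(-1) + 0.4364·1 + 0.8729·(-3) = -2.4004.
u_2 = c_2 + 2.4004·e_1 = (-0.4762, 2.0476, -0.9048).
‖u_2‖ = 2.2887, so e_2 = (-0.2081, 0.8947, -0.3953).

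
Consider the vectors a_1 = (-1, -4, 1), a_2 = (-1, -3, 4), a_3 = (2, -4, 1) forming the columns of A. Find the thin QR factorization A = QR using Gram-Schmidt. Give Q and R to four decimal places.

a_1 = (-1, -4, 1); ‖a_1‖ = 4.2426, so e_1 = (-0.2357, -0.9428, 0.2357).
e_1·a_2 = (-0.2357)·(-1) + (-0.9428)·(-3) + 0.2357·4 = 4.0069.
u_2 = a_2 − 4.0069·e_1 = (-0.0556, 0.7778, 3.0556).
‖u_2‖ = 3.1535, so e_2 = (-0.0176, 0.2466, 0.9689).
e_1·a_3 = (-0.2357)·2 + (-0.9428)·(-4) + 0.2357·1 = 3.5355; e_2·a_3 = (-0.0176)·2 + 0.2466·(-4) + 0.9689·1 = -0.0529.
u_3 = a_3 − 3.5355·e_1 + 0.0529·e_2 = (2.8324, -0.6536, 0.2179).
‖u_3‖ = 2.9150, so e_3 = (0.9717, -0.2242, 0.0747).

Q = [[-0.2357, -0.0176, 0.9717], [-0.9428, 0.2466, -0.2242], [0.2357, 0.9689, 0.0747]], R = [[4.2426, 4.0069, 3.5355], [0.0000, 3.1535, -0.0529], [0.0000, 0.0000, 2.9150]]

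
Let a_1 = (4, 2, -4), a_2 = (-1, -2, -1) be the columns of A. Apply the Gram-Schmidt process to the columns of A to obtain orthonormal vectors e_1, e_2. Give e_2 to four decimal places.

a_1 = (4, 2, -4); ‖a_1‖ = 6.0000, so e_1 = (0.6667, 0.3333, -0.6667).
e_1·a_2 = 0.6667·(-1) + 0.3333·(-2) + (-0.6667)·(-1) = -0.6667.
u_2 = a_2 + 0.6667·e_1 = (-0.5556, -1.7778, -1.4444).
‖u_2‖ = 2.3570, so e_2 = (-0.2357, -0.7542, -0.6128).

e_2 = (-0.2357, -0.7542, -0.6128)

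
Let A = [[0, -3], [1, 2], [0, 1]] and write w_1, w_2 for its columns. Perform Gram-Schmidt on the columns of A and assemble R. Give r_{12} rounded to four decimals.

w_1 = (0, 1, 0); ‖w_1‖ = 1.0000, so q_1 = (0.0000, 1.0000, 0.0000).
r_{12} = q_1·w_2 = 2.0000.

r_{12} = 2.0000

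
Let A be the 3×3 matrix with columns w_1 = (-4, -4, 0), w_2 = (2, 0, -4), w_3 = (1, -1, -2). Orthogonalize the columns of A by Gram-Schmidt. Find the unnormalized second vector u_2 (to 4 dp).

w_1 = (-4, -4, 0); ‖w_1‖ = 5.6569, so e_1 = (-0.7071, -0.7071, 0.0000).
e_1·w_2 = (-0.7071)·2 + (-0.7071)·0 + 0.0000·(-4) = -1.4142.
u_2 = w_2 + 1.4142·e_1 = (1.0000, -1.0000, -4.0000).

u_2 = (1.0000, -1.0000, -4.0000)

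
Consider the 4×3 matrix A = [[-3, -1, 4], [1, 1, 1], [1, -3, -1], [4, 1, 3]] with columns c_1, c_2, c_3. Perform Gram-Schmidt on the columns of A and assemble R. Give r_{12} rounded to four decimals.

c_1 = (-3, 1, 1, 4); ‖c_1‖ = 5.1962, so e_1 = (-0.5774, 0.1925, 0.1925, 0.7698).
r_{12} = e_1·c_2 = 0.9623.

r_{12} = 0.9623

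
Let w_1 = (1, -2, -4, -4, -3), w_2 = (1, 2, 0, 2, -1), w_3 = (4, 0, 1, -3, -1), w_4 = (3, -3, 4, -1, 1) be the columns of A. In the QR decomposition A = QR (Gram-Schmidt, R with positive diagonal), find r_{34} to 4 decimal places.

q_1 = w_1/‖w_1‖ = (1, -2, -4, -4, -3)/6.7823 = (0.1474, -0.2949, -0.5898, -0.5898, -0.4423).
r_{12} = q_1·w_2 = -1.1795.
u_2 = w_2 + 1.1795·q_1 = (1.1739, 1.6522, -0.6957, 1.3043, -1.5217).
‖u_2‖ = 2.9341, so q_2 = (0.4001, 0.5631, -0.2371, 0.4446, -0.5186).
r_{13} = q_1·w_3 = 2.2116; r_{23} = q_2·w_3 = 0.5483.
u_3 = w_3 − 2.2116·q_1 − 0.5483·q_2 = (3.4545, 0.3434, 2.4343, -1.9394, 0.2626).
‖u_3‖ = 4.6699, so q_3 = (0.7397, 0.0735, 0.5213, -0.4153, 0.0562).
r_{34} = q_3·w_4 = 4.5553.

r_{34} = 4.5553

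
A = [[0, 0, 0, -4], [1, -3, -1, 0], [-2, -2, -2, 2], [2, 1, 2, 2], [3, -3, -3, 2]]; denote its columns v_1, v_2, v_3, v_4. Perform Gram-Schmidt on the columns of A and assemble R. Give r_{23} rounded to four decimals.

v_1 = (0, 1, -2, 2, 3); ‖v_1‖ = 4.2426, so e_1 = (0.0000, 0.2357, -0.4714, 0.4714, 0.7071).
e_1·v_2 = 0.0000·0 + 0.2357·(-3) + (-0.4714)·(-2) + 0.4714·1 + 0.7071·(-3) = -1.4142.
u_2 = v_2 + 1.4142·e_1 = (0.0000, -2.6667, -2.6667, 1.6667, -2.0000).
‖u_2‖ = 4.5826, so e_2 = (0.0000, -0.5819, -0.5819, 0.3637, -0.4364).
r_{23} = e_2·v_3 = 3.7824.

r_{23} = 3.7824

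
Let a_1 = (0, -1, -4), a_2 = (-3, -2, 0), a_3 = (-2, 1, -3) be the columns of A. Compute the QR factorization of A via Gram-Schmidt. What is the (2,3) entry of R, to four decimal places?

a_1 = (0, -1, -4); ‖a_1‖ = 4.1231, so q_1 = (0.0000, -0.2425, -0.9701).
q_1·a_2 = 0.0000·(-3) + (-0.2425)·(-2) + (-0.9701)·0 = 0.4851.
u_2 = a_2 − 0.4851·q_1 = (-3.0000, -1.8824, 0.4706).
‖u_2‖ = 3.5728, so q_2 = (-0.8397, -0.5269, 0.1317).
r_{23} = q_2·a_3 = 0.7574.

r_{23} = 0.7574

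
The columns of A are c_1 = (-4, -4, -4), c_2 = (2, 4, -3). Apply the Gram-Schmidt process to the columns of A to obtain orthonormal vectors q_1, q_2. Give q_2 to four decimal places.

q_2 = (0.1961, 0.5883, -0.7845)

c_1 = (-4, -4, -4); ‖c_1‖ = 6.9282, so q_1 = (-0.5774, -0.5774, -0.5774).
q_1·c_2 = (-0.5774)·2 + (-0.5774)·4 + (-0.5774)·(-3) = -1.7321.
u_2 = c_2 + 1.7321·q_1 = (1.0000, 3.0000, -4.0000).
‖u_2‖ = 5.0990, so q_2 = (0.1961, 0.5883, -0.7845).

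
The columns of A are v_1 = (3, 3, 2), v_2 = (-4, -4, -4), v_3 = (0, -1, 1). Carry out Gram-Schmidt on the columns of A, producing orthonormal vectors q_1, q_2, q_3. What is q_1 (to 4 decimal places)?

q_1 = (0.6396, 0.6396, 0.4264)

v_1 = (3, 3, 2); ‖v_1‖ = 4.6904, so q_1 = (0.6396, 0.6396, 0.4264).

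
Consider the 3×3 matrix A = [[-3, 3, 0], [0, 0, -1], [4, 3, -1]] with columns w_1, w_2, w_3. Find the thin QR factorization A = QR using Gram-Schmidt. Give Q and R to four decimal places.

Q = [[-0.6000, 0.8000, 0.0000], [0.0000, 0.0000, -1.0000], [0.8000, 0.6000, 0.0000]], R = [[5.0000, 0.6000, -0.8000], [0.0000, 4.2000, -0.6000], [0.0000, 0.0000, 1.0000]]

w_1 = (-3, 0, 4); ‖w_1‖ = 5.0000, so q_1 = (-0.6000, 0.0000, 0.8000).
q_1·w_2 = (-0.6000)·3 + 0.0000·0 + 0.8000·3 = 0.6000.
u_2 = w_2 − 0.6000·q_1 = (3.3600, 0.0000, 2.5200).
‖u_2‖ = 4.2000, so q_2 = (0.8000, 0.0000, 0.6000).
q_1·w_3 = (-0.6000)·0 + 0.0000·(-1) + 0.8000·(-1) = -0.8000; q_2·w_3 = 0.8000·0 + 0.0000·(-1) + 0.6000·(-1) = -0.6000.
u_3 = w_3 + 0.8000·q_1 + 0.6000·q_2 = (0.0000, -1.0000, 0.0000).
‖u_3‖ = 1.0000, so q_3 = (0.0000, -1.0000, 0.0000).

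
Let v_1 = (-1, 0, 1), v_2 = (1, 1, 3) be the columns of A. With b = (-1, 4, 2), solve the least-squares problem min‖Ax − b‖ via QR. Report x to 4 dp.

x = (0.8333, 0.6667)

q_1 = v_1/‖v_1‖ = (-1, 0, 1)/1.4142 = (-0.7071, 0.0000, 0.7071).
r_{12} = q_1·v_2 = 1.4142.
u_2 = v_2 − 1.4142·q_1 = (2.0000, 1.0000, 2.0000).
‖u_2‖ = 3.0000, so q_2 = (0.6667, 0.3333, 0.6667).
Qᵀb = (2.1213, 2.0000).
Back-substitute: x_2 = 2.0000/3.0000 = 0.6667.
x_1 = (2.1213 − 1.4142·0.6667)/1.4142 = 0.8333.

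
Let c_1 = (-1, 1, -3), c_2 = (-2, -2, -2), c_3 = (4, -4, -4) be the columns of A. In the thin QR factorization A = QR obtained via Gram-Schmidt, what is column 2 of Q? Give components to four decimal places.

e_2 = (-0.4924, -0.8616, -0.1231)

e_1 = c_1/‖c_1‖ = (-1, 1, -3)/3.3166 = (-0.3015, 0.3015, -0.9045).
r_{12} = e_1·c_2 = 1.8091.
u_2 = c_2 − 1.8091·e_1 = (-1.4545, -2.5455, -0.3636).
‖u_2‖ = 2.9542, so e_2 = (-0.4924, -0.8616, -0.1231).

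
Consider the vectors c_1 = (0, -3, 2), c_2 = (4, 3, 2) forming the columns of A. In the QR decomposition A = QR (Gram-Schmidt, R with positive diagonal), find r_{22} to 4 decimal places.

r_{22} = 5.2035

c_1 = (0, -3, 2); ‖c_1‖ = 3.6056, so q_1 = (0.0000, -0.8321, 0.5547).
q_1·c_2 = 0.0000·4 + (-0.8321)·3 + 0.5547·2 = -1.3868.
u_2 = c_2 + 1.3868·q_1 = (4.0000, 1.8462, 2.7692).
r_{22} = ‖u_2‖ = 5.2035.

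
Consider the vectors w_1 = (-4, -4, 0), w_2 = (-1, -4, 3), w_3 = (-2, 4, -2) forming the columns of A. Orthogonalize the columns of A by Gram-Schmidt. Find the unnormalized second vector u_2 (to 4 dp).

w_1 = (-4, -4, 0); ‖w_1‖ = 5.6569, so e_1 = (-0.7071, -0.7071, 0.0000).
e_1·w_2 = (-0.7071)·(-1) + (-0.7071)·(-4) + 0.0000·3 = 3.5355.
u_2 = w_2 − 3.5355·e_1 = (1.5000, -1.5000, 3.0000).

u_2 = (1.5000, -1.5000, 3.0000)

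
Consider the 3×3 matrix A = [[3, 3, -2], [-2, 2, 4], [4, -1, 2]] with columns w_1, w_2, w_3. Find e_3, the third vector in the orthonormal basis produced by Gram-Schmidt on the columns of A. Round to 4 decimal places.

e_3 = (-0.2981, 0.7454, 0.5963)

w_1 = (3, -2, 4); ‖w_1‖ = 5.3852, so e_1 = (0.5571, -0.3714, 0.7428).
e_1·w_2 = 0.5571·3 + (-0.3714)·2 + 0.7428·(-1) = 0.1857.
u_2 = w_2 − 0.1857·e_1 = (2.8966, 2.0690, -1.1379).
‖u_2‖ = 3.7370, so e_2 = (0.7751, 0.5536, -0.3045).
e_1·w_3 = 0.5571·(-2) + (-0.3714)·4 + 0.7428·2 = -1.1142; e_2·w_3 = 0.7751·(-2) + 0.5536·4 + (-0.3045)·2 = 0.0554.
u_3 = w_3 + 1.1142·e_1 − 0.0554·e_2 = (-1.4222, 3.5556, 2.8444).
‖u_3‖ = 4.7703, so e_3 = (-0.2981, 0.7454, 0.5963).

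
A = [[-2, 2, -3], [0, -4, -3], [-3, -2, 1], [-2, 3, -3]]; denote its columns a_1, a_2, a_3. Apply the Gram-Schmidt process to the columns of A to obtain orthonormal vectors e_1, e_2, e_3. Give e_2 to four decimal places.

e_1 = a_1/‖a_1‖ = (-2, 0, -3, -2)/4.1231 = (-0.4851, 0.0000, -0.7276, -0.4851).
r_{12} = e_1·a_2 = -0.9701.
u_2 = a_2 + 0.9701·e_1 = (1.5294, -4.0000, -2.7059, 2.5294).
‖u_2‖ = 5.6621, so e_2 = (0.2701, -0.7065, -0.4779, 0.4467).

e_2 = (0.2701, -0.7065, -0.4779, 0.4467)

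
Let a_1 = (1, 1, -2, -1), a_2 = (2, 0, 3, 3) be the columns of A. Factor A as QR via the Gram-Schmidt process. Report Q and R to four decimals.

Q = [[0.3780, 0.7746], [0.3780, 0.2582], [-0.7559, 0.2582], [-0.3780, 0.5164]], R = [[2.6458, -2.6458], [0.0000, 3.8730]]

a_1 = (1, 1, -2, -1); ‖a_1‖ = 2.6458, so q_1 = (0.3780, 0.3780, -0.7559, -0.3780).
q_1·a_2 = 0.3780·2 + 0.3780·0 + (-0.7559)·3 + (-0.3780)·3 = -2.6458.
u_2 = a_2 + 2.6458·q_1 = (3.0000, 1.0000, 1.0000, 2.0000).
‖u_2‖ = 3.8730, so q_2 = (0.7746, 0.2582, 0.2582, 0.5164).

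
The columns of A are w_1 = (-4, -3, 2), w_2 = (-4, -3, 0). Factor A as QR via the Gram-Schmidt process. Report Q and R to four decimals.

Q = [[-0.7428, -0.2971], [-0.5571, -0.2228], [0.3714, -0.9285]], R = [[5.3852, 4.6424], [0.0000, 1.8570]]

q_1 = w_1/‖w_1‖ = (-4, -3, 2)/5.3852 = (-0.7428, -0.5571, 0.3714).
r_{12} = q_1·w_2 = 4.6424.
u_2 = w_2 − 4.6424·q_1 = (-0.5517, -0.4138, -1.7241).
‖u_2‖ = 1.8570, so q_2 = (-0.2971, -0.2228, -0.9285).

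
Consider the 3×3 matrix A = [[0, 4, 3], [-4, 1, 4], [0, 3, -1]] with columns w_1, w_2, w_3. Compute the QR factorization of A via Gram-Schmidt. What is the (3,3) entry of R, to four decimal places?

r_{33} = 2.6000

w_1 = (0, -4, 0); ‖w_1‖ = 4.0000, so q_1 = (0.0000, -1.0000, 0.0000).
q_1·w_2 = 0.0000·4 + (-1.0000)·1 + 0.0000·3 = -1.0000.
u_2 = w_2 + 1.0000·q_1 = (4.0000, 0.0000, 3.0000).
‖u_2‖ = 5.0000, so q_2 = (0.8000, 0.0000, 0.6000).
q_1·w_3 = 0.0000·3 + (-1.0000)·4 + 0.0000·(-1) = -4.0000; q_2·w_3 = 0.8000·3 + 0.0000·4 + 0.6000·(-1) = 1.8000.
u_3 = w_3 + 4.0000·q_1 − 1.8000·q_2 = (1.5600, 0.0000, -2.0800).
r_{33} = ‖u_3‖ = 2.6000.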